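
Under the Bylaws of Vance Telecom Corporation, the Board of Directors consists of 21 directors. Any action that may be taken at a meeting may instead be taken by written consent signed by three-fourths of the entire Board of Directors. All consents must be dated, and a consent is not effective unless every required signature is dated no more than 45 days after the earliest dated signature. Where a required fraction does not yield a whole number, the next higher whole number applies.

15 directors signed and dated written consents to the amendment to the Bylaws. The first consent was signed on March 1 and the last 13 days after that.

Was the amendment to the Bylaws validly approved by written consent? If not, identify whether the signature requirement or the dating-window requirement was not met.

Not effective — insufficient signatures.

Signatures required: three-fourths of 21 — 3/4 of 21 = 15.75, rounded up to 16, so 16 needed; 15 signed. Insufficient.
Dating window: the latest signature is 13 days after the earliest; the limit is 45 days. Within the window.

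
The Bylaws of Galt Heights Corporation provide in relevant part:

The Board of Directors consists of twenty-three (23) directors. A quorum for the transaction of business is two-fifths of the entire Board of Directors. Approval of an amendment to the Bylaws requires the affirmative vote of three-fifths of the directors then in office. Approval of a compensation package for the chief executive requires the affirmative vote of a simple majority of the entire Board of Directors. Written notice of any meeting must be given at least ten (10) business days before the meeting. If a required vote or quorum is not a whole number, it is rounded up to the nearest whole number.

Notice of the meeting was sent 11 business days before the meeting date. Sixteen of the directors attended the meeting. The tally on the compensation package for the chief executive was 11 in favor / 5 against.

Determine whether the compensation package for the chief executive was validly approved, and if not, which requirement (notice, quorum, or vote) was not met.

Notice: 11 business days given; 10 required (11 ≥ 10). Satisfied.
Quorum: 16 present; quorum is 10. Satisfied.
Vote: the compensation package for the chief executive requires a majority of the entire Board of Directors (23). A majority of 23 is 12, so 12 affirmative votes are needed; 11 voted in favor. Not satisfied.

Invalid — vote requirement not satisfied.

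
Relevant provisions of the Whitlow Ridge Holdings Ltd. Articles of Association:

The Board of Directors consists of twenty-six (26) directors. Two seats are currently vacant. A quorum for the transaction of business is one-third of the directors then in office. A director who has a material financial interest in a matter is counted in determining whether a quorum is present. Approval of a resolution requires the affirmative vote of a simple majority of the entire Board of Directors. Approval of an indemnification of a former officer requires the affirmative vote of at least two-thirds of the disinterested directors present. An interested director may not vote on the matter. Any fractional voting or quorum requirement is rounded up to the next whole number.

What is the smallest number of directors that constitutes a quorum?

1/3 of 24 = 8.

8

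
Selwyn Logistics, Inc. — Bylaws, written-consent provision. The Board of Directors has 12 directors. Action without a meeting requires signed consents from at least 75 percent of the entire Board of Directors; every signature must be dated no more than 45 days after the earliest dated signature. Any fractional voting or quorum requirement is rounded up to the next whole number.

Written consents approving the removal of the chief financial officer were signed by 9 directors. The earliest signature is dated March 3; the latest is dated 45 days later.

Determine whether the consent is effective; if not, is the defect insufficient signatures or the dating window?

Signatures required: at least 75 percent of 12 — 3/4 of 12 = 9, so 9 needed; 9 signed. Sufficient.
Dating window: the latest signature is 45 days after the earliest; the limit is 45 days. Within the window.

Effective — both the signature and dating-window requirements are satisfied.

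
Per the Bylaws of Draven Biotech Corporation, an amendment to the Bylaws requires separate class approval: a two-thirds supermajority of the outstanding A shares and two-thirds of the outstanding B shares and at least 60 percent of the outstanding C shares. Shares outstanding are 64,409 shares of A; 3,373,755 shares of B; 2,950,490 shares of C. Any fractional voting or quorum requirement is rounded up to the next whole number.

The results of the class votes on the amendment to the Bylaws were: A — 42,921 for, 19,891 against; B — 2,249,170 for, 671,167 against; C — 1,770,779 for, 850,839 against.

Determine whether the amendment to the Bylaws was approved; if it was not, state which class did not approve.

A: 2/3 of 64409 = 42939.33, rounded up to 42940; 42,940 required, 42,921 in favor — not approved.
B: 2/3 of 3373755 = 2249170; 2,249,170 required, 2,249,170 in favor — approved.
C: 3/5 of 2950490 = 1770294; 1,770,294 required, 1,770,779 in favor — approved.

Not approved — the A shares did not give the required vote.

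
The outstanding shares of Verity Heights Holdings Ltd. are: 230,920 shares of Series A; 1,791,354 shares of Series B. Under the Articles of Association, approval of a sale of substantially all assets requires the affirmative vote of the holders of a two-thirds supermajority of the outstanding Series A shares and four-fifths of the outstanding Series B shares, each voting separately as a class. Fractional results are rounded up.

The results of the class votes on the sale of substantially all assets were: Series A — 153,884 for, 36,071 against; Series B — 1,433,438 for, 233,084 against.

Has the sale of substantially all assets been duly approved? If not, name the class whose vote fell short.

Series A: 2/3 of 230920 = 153946.67, rounded up to 153947; 153,947 required, 153,884 in favor — not approved.
Series B: 4/5 of 1791354 = 1433083.20, rounded up to 1433084; 1,433,084 required, 1,433,438 in favor — approved.

Not approved — the Series A shares did not give the required vote.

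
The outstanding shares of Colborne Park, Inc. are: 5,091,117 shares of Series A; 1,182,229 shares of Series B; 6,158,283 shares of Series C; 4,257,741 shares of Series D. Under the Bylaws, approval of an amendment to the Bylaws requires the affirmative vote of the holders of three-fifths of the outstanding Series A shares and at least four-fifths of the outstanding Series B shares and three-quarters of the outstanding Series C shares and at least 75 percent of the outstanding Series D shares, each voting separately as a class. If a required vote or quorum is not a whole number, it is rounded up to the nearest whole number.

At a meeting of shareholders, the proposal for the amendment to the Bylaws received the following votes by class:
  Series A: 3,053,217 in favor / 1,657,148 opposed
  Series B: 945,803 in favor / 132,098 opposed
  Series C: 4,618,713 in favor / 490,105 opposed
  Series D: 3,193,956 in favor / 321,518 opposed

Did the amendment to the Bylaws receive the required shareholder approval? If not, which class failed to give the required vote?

Series A: 3/5 of 5091117 = 3054670.20, rounded up to 3054671; 3,054,671 required, 3,053,217 in favor — not approved.
Series B: 4/5 of 1182229 = 945783.20, rounded up to 945784; 945,784 required, 945,803 in favor — approved.
Series C: 3/4 of 6158283 = 4618712.25, rounded up to 4618713; 4,618,713 required, 4,618,713 in favor — approved.
Series D: 3/4 of 4257741 = 3193305.75, rounded up to 3193306; 3,193,306 required, 3,193,956 in favor — approved.

Not approved — the Series A shares did not give the required vote.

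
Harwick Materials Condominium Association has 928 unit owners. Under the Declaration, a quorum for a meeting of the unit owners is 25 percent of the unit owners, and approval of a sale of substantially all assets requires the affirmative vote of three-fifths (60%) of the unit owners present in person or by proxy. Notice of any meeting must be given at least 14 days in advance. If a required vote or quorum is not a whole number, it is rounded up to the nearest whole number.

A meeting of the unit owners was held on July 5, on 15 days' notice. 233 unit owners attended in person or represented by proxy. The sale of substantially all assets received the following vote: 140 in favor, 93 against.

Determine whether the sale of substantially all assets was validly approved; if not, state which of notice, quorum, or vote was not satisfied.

Notice: 15 days given; 14 required. Satisfied.
Quorum: 25% of 928 = 232; 233 present. Satisfied.
Vote: requires three-fifths of those present (233); 3/5 of 233 = 139.80, rounded up to 140, so 140 needed; 140 in favor. Satisfied.

Valid — all requirements satisfied.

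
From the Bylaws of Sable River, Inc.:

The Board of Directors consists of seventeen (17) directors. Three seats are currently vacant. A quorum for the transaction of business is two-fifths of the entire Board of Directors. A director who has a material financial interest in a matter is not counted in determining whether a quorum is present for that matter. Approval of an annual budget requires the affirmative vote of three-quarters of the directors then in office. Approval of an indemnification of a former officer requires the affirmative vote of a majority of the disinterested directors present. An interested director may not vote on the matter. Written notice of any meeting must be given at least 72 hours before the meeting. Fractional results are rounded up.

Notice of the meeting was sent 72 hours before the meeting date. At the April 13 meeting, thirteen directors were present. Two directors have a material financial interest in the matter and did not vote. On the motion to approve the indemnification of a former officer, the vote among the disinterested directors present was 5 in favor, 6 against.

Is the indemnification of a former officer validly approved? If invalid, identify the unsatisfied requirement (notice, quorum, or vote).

Notice: 72 hours given; 72 required (72 ≥ 72). Satisfied.
Quorum: 13 present, but the 2 interested directors do not count, leaving 11. Quorum is 7. Satisfied.
Vote: the indemnification of a former officer requires a majority of the disinterested directors present (13 − 2 = 11). A majority of 11 is 6, so 6 affirmative votes are needed; 5 voted in favor. Not satisfied.

Invalid — vote requirement not satisfied.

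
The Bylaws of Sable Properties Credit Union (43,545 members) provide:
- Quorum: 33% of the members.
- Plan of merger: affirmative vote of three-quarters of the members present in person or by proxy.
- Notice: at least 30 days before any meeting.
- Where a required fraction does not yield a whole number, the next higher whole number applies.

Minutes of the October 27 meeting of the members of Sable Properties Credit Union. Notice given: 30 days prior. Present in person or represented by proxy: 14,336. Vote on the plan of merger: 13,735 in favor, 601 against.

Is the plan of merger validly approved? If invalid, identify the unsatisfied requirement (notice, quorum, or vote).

Notice: 30 days given; 30 required. Satisfied.
Quorum: 33% of 43,545 = 14,369.85, rounded up to 14,370; 14,336 present. Not satisfied.
Vote: requires three-fourths of those present (14,336); 3/4 of 14336 = 10752, so 10,752 needed; 13,735 in favor. Satisfied.

Invalid — quorum requirement not satisfied.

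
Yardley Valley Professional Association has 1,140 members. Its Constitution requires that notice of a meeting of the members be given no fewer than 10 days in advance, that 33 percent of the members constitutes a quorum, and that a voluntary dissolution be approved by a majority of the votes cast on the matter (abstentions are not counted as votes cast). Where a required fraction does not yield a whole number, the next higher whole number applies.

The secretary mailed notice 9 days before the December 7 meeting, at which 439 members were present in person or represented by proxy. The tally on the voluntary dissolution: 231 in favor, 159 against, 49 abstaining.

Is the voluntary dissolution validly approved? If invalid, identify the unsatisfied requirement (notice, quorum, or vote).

Invalid — notice requirement not satisfied.

Notice: 9 days given; 10 required. Not satisfied.
Quorum: 33% of 1,140 = 376.20, rounded up to 377; 439 present. Satisfied.
Vote: requires a majority of the votes cast (439 − 49 abstaining = 390); a majority of 390 is 196, so 196 needed; 231 in favor. Satisfied.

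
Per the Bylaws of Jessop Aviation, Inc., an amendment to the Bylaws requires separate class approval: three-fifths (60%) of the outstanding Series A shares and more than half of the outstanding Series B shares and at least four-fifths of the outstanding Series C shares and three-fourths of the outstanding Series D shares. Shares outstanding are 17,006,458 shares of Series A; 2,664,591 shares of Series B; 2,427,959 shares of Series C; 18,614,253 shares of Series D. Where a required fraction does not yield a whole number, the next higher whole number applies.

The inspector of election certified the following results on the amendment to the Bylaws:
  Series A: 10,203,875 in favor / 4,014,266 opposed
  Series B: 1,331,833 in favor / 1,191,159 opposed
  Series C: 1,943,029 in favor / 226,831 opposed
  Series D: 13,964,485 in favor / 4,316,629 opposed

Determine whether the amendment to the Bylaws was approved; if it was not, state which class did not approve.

Series A: 3/5 of 17006458 = 10203874.80, rounded up to 10203875; 10,203,875 required, 10,203,875 in favor — approved.
Series B: a majority of 2664591 is 1332296; 1,332,296 required, 1,331,833 in favor — not approved.
Series C: 4/5 of 2427959 = 1942367.20, rounded up to 1942368; 1,942,368 required, 1,943,029 in favor — approved.
Series D: 3/4 of 18614253 = 13960689.75, rounded up to 13960690; 13,960,690 required, 13,964,485 in favor — approved.

Not approved — the Series B shares did not give the required vote.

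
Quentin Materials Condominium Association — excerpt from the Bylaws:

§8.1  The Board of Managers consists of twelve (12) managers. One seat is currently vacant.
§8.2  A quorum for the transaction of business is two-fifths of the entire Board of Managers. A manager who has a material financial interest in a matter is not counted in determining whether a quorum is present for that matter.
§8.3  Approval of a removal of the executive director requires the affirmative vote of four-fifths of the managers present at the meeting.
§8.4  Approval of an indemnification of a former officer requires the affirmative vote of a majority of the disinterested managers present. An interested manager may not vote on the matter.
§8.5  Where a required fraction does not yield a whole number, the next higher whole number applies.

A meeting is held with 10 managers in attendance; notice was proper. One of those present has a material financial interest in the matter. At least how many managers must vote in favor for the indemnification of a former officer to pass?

5

The indemnification of a former officer requires a majority of the disinterested managers present (10 − 1 = 9).
A majority of 9 is 5.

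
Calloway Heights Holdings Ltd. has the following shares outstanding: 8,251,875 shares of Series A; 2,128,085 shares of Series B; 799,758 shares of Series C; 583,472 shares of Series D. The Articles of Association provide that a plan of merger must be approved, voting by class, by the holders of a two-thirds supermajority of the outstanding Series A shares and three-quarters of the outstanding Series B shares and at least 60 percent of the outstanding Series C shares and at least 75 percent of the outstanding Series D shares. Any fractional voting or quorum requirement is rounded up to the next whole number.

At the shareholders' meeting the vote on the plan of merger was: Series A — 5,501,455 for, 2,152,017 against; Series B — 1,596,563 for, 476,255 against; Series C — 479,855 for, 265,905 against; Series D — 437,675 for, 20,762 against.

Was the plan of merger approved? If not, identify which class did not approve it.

Approved — every class gave the required vote.

Series A: 2/3 of 8251875 = 5501250; 5,501,250 required, 5,501,455 in favor — approved.
Series B: 3/4 of 2128085 = 1596063.75, rounded up to 1596064; 1,596,064 required, 1,596,563 in favor — approved.
Series C: 3/5 of 799758 = 479854.80, rounded up to 479855; 479,855 required, 479,855 in favor — approved.
Series D: 3/4 of 583472 = 437604; 437,604 required, 437,675 in favor — approved.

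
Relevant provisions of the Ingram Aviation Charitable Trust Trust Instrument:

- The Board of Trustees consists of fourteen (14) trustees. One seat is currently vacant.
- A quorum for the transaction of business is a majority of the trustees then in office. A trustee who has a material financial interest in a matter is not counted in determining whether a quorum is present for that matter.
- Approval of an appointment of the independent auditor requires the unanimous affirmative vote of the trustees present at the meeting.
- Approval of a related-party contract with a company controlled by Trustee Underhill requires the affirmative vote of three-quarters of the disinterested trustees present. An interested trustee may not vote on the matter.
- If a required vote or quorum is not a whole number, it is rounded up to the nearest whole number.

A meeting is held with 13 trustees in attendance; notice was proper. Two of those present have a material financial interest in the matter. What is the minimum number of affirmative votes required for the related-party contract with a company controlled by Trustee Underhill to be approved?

9

The related-party contract with a company controlled by Trustee Underhill requires three-fourths of the disinterested trustees present (13 − 2 = 11).
3/4 of 11 = 8.25, rounded up to 9.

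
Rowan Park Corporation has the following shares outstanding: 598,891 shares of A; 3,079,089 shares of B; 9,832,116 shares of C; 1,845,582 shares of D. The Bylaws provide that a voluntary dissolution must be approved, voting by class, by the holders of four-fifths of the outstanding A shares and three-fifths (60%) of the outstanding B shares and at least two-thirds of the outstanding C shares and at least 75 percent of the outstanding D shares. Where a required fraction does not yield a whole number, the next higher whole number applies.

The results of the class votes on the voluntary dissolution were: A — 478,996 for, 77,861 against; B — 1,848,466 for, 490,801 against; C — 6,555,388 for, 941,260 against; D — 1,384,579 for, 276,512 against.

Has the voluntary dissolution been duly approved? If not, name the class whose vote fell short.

Not approved — the A shares did not give the required vote.

A: 4/5 of 598891 = 479112.80, rounded up to 479113; 479,113 required, 478,996 in favor — not approved.
B: 3/5 of 3079089 = 1847453.40, rounded up to 1847454; 1,847,454 required, 1,848,466 in favor — approved.
C: 2/3 of 9832116 = 6554744; 6,554,744 required, 6,555,388 in favor — approved.
D: 3/4 of 1845582 = 1384186.50, rounded up to 1384187; 1,384,187 required, 1,384,579 in favor — approved.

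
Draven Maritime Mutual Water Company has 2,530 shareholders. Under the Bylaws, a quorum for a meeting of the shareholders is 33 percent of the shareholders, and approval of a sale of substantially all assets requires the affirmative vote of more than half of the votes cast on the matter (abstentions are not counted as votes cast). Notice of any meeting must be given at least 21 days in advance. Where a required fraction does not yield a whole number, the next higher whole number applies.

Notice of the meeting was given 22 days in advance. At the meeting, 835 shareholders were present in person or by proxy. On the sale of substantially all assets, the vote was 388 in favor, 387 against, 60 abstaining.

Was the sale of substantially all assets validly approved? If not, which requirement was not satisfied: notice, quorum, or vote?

Valid — all requirements satisfied.

Notice: 22 days given; 21 required. Satisfied.
Quorum: 33% of 2,530 = 834.90, rounded up to 835; 835 present. Satisfied.
Vote: requires a majority of the votes cast (835 − 60 abstaining = 775); a majority of 775 is 388, so 388 needed; 388 in favor. Satisfied.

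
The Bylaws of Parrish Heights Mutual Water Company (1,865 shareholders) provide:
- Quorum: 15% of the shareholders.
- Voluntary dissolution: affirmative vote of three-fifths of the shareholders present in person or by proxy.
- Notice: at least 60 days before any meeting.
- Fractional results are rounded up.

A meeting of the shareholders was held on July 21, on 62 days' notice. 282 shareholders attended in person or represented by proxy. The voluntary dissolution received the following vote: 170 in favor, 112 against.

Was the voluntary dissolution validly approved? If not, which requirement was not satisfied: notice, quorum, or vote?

Valid — all requirements satisfied.

Notice: 62 days given; 60 required. Satisfied.
Quorum: 15% of 1,865 = 279.75, rounded up to 280; 282 present. Satisfied.
Vote: requires three-fifths of those present (282); 3/5 of 282 = 169.20, rounded up to 170, so 170 needed; 170 in favor. Satisfied.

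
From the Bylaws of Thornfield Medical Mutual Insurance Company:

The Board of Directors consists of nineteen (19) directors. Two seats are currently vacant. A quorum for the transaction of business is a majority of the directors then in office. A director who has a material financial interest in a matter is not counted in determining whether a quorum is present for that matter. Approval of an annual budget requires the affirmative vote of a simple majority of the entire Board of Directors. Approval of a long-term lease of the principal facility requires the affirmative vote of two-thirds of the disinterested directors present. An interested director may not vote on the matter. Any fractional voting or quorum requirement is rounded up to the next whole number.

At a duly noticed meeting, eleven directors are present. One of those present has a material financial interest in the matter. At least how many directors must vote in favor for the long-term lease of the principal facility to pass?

7

The long-term lease of the principal facility requires two-thirds of the disinterested directors present (11 − 1 = 10).
2/3 of 10 = 6.67, rounded up to 7.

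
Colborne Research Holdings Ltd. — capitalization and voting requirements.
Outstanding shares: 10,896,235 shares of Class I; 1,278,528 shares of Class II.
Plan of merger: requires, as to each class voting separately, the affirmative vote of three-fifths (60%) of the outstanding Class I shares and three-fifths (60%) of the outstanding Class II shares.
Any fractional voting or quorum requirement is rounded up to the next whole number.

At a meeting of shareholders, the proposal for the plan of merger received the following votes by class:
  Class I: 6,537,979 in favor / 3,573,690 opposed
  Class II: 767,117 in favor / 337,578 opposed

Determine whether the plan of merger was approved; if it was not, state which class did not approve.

Approved — every class gave the required vote.

Class I: 3/5 of 10896235 = 6537741; 6,537,741 required, 6,537,979 in favor — approved.
Class II: 3/5 of 1278528 = 767116.80, rounded up to 767117; 767,117 required, 767,117 in favor — approved.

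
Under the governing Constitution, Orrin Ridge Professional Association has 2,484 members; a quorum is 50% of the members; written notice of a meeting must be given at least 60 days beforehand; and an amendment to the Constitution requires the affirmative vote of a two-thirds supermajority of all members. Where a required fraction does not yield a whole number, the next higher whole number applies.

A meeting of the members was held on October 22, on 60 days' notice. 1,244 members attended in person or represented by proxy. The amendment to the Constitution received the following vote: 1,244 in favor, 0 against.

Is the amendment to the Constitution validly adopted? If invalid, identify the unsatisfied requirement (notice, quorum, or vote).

Notice: 60 days given; 60 required. Satisfied.
Quorum: 50% of 2,484 = 1,242; 1,244 present. Satisfied.
Vote: requires two-thirds of all members (2,484); 2/3 of 2484 = 1656, so 1,656 needed; 1,244 in favor. Not satisfied.

Invalid — vote requirement not satisfied.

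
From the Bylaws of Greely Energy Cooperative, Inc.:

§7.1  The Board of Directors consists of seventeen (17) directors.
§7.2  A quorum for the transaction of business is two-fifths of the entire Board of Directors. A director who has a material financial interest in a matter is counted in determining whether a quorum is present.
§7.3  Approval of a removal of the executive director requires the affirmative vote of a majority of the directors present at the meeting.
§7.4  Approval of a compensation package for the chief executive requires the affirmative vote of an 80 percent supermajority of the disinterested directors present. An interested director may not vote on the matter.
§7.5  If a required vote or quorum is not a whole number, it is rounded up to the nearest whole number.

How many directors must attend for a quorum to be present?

7

2/5 of 17 = 6.80, rounded up to 7.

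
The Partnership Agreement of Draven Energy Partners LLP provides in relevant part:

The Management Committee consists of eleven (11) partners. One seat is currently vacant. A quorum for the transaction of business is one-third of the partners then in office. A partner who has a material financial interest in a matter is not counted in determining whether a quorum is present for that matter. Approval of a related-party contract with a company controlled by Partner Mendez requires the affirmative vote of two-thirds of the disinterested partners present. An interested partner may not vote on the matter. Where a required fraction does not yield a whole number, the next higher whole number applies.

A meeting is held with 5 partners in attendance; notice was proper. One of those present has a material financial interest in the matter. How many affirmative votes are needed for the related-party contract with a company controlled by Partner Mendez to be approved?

3

The related-party contract with a company controlled by Partner Mendez requires two-thirds of the disinterested partners present (5 − 1 = 4).
2/3 of 4 = 2.67, rounded up to 3.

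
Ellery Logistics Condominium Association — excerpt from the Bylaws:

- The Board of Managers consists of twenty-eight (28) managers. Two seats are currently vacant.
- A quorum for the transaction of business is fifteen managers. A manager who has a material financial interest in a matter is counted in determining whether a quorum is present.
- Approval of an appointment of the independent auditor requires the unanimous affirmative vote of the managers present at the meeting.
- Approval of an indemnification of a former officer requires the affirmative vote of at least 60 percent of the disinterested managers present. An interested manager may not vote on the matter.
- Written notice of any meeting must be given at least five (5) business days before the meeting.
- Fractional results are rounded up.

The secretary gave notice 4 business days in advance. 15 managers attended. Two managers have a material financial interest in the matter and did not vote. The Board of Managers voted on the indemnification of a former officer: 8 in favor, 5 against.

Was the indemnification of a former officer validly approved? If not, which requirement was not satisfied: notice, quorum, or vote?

Notice: 4 business days given; 5 required (4 < 5). Not satisfied.
Quorum: 15 present (interested managers count toward quorum); quorum is 15. Satisfied.
Vote: the indemnification of a former officer requires three-fifths of the disinterested managers present (15 − 2 = 13). 3/5 of 13 = 7.80, rounded up to 8, so 8 affirmative votes are needed; 8 voted in favor. Satisfied.

Invalid — notice requirement not satisfied.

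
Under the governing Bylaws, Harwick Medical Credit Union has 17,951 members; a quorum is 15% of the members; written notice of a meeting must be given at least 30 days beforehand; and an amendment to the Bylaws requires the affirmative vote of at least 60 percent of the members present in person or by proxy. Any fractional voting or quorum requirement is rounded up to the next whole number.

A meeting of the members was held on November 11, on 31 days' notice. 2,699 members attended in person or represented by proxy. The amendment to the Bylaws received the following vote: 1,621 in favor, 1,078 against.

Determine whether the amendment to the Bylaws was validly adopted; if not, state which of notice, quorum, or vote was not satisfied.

Valid — all requirements satisfied.

Notice: 31 days given; 30 required. Satisfied.
Quorum: 15% of 17,951 = 2,692.65, rounded up to 2,693; 2,699 present. Satisfied.
Vote: requires three-fifths of those present (2,699); 3/5 of 2699 = 1619.40, rounded up to 1620, so 1,620 needed; 1,621 in favor. Satisfied.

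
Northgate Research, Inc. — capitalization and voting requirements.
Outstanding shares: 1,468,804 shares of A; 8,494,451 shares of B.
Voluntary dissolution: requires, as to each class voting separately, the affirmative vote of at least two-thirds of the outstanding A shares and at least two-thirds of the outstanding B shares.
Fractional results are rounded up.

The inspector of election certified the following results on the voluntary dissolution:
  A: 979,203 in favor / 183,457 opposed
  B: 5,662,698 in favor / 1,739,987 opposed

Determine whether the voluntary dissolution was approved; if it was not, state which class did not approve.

A: 2/3 of 1468804 = 979202.67, rounded up to 979203; 979,203 required, 979,203 in favor — approved.
B: 2/3 of 8494451 = 5662967.33, rounded up to 5662968; 5,662,968 required, 5,662,698 in favor — not approved.

Not approved — the B shares did not give the required vote.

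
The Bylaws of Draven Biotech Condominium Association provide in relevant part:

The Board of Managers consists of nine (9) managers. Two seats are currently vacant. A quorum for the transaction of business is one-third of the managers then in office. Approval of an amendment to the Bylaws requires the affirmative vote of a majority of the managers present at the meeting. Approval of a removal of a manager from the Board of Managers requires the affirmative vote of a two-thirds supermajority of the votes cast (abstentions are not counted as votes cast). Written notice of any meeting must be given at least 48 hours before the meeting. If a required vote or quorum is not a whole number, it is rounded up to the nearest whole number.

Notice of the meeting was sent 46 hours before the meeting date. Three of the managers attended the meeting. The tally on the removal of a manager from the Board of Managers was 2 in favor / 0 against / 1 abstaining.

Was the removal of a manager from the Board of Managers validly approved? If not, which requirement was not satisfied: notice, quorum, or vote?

Notice: 46 hours given; 48 required (46 < 48). Not satisfied.
Quorum: 3 present; quorum is 3. Satisfied.
Vote: the removal of a manager from the Board of Managers requires two-thirds of the votes cast (3 present − 1 abstaining = 2). 2/3 of 2 = 1.33, rounded up to 2, so 2 affirmative votes are needed; 2 voted in favor. Satisfied.

Invalid — notice requirement not satisfied.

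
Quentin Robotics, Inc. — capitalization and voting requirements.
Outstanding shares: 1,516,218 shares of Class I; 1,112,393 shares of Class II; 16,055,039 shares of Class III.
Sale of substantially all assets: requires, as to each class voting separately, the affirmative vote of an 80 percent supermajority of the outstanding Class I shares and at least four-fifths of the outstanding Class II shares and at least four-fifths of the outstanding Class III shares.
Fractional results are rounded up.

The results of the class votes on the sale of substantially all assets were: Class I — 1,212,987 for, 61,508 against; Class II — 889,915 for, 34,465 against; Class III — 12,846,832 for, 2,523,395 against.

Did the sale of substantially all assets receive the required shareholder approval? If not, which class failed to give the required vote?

Class I: 4/5 of 1516218 = 1212974.40, rounded up to 1212975; 1,212,975 required, 1,212,987 in favor — approved.
Class II: 4/5 of 1112393 = 889914.40, rounded up to 889915; 889,915 required, 889,915 in favor — approved.
Class III: 4/5 of 16055039 = 12844031.20, rounded up to 12844032; 12,844,032 required, 12,846,832 in favor — approved.

Approved — every class gave the required vote.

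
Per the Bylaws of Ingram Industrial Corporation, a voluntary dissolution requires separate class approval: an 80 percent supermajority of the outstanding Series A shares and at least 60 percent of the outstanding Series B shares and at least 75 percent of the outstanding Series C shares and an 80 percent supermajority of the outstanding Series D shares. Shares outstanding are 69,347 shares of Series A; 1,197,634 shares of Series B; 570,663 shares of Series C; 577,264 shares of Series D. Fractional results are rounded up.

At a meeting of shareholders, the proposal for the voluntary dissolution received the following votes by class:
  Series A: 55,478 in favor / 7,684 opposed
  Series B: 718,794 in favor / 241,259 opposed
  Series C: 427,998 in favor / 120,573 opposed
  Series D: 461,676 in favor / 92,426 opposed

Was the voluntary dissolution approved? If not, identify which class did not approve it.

Not approved — the Series D shares did not give the required vote.

Series A: 4/5 of 69347 = 55477.60, rounded up to 55478; 55,478 required, 55,478 in favor — approved.
Series B: 3/5 of 1197634 = 718580.40, rounded up to 718581; 718,581 required, 718,794 in favor — approved.
Series C: 3/4 of 570663 = 427997.25, rounded up to 427998; 427,998 required, 427,998 in favor — approved.
Series D: 4/5 of 577264 = 461811.20, rounded up to 461812; 461,812 required, 461,676 in favor — not approved.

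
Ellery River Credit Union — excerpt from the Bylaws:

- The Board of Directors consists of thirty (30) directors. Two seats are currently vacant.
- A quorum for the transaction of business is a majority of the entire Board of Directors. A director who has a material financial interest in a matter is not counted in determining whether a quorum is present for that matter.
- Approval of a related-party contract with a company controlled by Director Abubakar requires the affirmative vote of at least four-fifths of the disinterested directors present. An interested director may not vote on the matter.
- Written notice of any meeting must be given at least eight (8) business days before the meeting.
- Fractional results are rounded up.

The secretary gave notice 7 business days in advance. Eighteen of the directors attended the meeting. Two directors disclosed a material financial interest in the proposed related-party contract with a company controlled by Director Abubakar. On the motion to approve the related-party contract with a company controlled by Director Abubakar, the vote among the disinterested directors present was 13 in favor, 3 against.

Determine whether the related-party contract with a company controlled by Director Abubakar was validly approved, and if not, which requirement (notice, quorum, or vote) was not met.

Notice: 7 business days given; 8 required (7 < 8). Not satisfied.
Quorum: 18 present, but the 2 interested directors do not count, leaving 16. Quorum is 16. Satisfied.
Vote: the related-party contract with a company controlled by Director Abubakar requires four-fifths of the disinterested directors present (18 − 2 = 16). 4/5 of 16 = 12.80, rounded up to 13, so 13 affirmative votes are needed; 13 voted in favor. Satisfied.

Invalid — notice requirement not satisfied.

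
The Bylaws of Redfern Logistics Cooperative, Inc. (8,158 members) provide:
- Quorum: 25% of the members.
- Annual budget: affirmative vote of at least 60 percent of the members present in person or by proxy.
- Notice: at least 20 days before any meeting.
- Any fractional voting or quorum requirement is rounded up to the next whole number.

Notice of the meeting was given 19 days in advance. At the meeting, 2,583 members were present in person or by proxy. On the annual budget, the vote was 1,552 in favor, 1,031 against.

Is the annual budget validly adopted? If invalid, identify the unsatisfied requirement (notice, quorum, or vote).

Invalid — notice requirement not satisfied.

Notice: 19 days given; 20 required. Not satisfied.
Quorum: 25% of 8,158 = 2,039.50, rounded up to 2,040; 2,583 present. Satisfied.
Vote: requires three-fifths of those present (2,583); 3/5 of 2583 = 1549.80, rounded up to 1550, so 1,550 needed; 1,552 in favor. Satisfied.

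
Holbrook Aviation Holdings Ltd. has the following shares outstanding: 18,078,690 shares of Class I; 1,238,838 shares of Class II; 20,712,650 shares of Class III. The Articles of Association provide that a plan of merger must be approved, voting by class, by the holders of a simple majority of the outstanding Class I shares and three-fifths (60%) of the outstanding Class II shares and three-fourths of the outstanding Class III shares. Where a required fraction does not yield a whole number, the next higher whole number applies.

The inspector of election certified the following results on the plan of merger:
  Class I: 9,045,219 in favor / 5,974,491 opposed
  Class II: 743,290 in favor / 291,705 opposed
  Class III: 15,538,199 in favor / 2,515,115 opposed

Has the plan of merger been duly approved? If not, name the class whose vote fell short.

Class I: a majority of 18078690 is 9039346; 9,039,346 required, 9,045,219 in favor — approved.
Class II: 3/5 of 1238838 = 743302.80, rounded up to 743303; 743,303 required, 743,290 in favor — not approved.
Class III: 3/4 of 20712650 = 15534487.50, rounded up to 15534488; 15,534,488 required, 15,538,199 in favor — approved.

Not approved — the Class II shares did not give the required vote.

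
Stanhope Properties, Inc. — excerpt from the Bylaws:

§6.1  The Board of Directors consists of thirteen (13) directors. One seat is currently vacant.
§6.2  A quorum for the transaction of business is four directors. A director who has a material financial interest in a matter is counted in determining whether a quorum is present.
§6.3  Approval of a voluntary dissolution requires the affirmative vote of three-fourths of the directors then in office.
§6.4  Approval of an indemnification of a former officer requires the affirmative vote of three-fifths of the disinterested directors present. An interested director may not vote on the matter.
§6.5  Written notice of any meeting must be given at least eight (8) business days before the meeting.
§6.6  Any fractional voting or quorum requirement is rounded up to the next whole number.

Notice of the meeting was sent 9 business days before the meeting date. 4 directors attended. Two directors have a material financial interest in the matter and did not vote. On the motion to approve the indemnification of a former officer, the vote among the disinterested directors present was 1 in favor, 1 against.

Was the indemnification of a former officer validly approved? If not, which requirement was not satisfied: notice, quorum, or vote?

Notice: 9 business days given; 8 required (9 ≥ 8). Satisfied.
Quorum: 4 present (interested directors count toward quorum); quorum is 4. Satisfied.
Vote: the indemnification of a former officer requires three-fifths of the disinterested directors present (4 − 2 = 2). 3/5 of 2 = 1.20, rounded up to 2, so 2 affirmative votes are needed; 1 voted in favor. Not satisfied.

Invalid — vote requirement not satisfied.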